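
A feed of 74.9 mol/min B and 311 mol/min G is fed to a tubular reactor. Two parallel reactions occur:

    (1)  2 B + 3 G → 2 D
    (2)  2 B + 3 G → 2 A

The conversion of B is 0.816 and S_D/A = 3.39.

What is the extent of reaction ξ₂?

Conversion of B: B consumed = 0.816 × 74.9 = 61.12 mol/min = 2ξ₁ + 2ξ₂.
Selectivity: 2ξ₁ / (2ξ₂) = 3.39 → ξ₁ = 3.39 ξ₂.
Substitute: (2·3.39 + 2) ξ₂ = 61.12 → ξ₂ = 6.961 mol/min, ξ₁ = 23.6 mol/min.
Outlet amounts (n = n₀ + Σ ν·ξ):
  B: 74.9 − 2(23.6) − 2(6.961) = 13.78
  G: 311 − 3(23.6) − 3(6.961) = 219.3
  D: 0 + 2(23.6) = 47.2
  A: 0 + 2(6.961) = 13.92

ξ₂ = 6.96 mol/min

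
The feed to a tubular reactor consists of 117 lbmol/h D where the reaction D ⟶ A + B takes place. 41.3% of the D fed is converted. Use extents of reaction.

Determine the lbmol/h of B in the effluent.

D reacted = 0.413 × 117 = 48.32 lbmol/h; ν_D = −1, so ξ = 48.32/1 = 48.32 lbmol/h.
Outlet amounts (n = n₀ + ν ξ):
  D: 117 − 1(48.32) = 68.68
  A: 0 + 1(48.32) = 48.32
  B: 0 + 1(48.32) = 48.32

48.3 lbmol/h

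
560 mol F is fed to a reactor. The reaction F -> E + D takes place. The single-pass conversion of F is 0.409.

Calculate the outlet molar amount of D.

F reacted = 0.409 × 560 = 229 mol; ν_F = −1, so ξ = 229/1 = 229 mol.
Outlet amounts (n = n₀ + ν ξ):
  F: 560 − 1(229) = 331
  E: 0 + 1(229) = 229
  D: 0 + 1(229) = 229

229 mol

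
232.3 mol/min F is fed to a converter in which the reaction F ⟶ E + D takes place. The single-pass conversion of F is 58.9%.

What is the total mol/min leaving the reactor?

369 mol/min

F reacted = 0.589 × 232.3 = 136.8 mol/min; ν_F = −1, so ξ = 136.8/1 = 136.8 mol/min.
Outlet amounts (n = n₀ + ν ξ):
  F: 232.3 − 1(136.8) = 95.48
  E: 0 + 1(136.8) = 136.8
  D: 0 + 1(136.8) = 136.8
Total out = 95.48 + 136.8 + 136.8 = 369.1 mol/min.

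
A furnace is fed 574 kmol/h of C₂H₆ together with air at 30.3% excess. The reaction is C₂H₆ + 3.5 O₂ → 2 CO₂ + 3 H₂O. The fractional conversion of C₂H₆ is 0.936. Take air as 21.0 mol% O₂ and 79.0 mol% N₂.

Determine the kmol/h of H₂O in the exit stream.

Stoichiometric O₂ = 3.5 × 574 = 2009 kmol/h; O₂ fed = 2009 × 1.303 = 2618 kmol/h.
N₂ fed = 2618 × 79/21 = 9848 kmol/h.
Fuel reacted = 0.936 × 574 → ξ = 537.3 kmol/h.
Outlet (n = n₀ + ν ξ):
  C₂H₆: 574 − 1(537.3) = 36.74
  O₂: 2618 − 3.5(537.3) = 737.3
  N₂: 9848 (inert)
  CO₂: 0 + 2(537.3) = 1075
  H₂O: 0 + 3(537.3) = 1612

1610 kmol/h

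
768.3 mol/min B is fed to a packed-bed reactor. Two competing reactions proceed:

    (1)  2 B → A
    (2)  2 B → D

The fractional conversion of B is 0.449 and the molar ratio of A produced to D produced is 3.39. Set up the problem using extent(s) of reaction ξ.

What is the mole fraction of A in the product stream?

Conversion of B: B consumed = 0.449 × 768.3 = 345 mol/min = 2ξ₁ + 2ξ₂.
Selectivity: 1ξ₁ / (1ξ₂) = 3.39 → ξ₁ = 3.39 ξ₂.
Substitute: (2·3.39 + 2) ξ₂ = 345 → ξ₂ = 39.29 mol/min, ξ₁ = 133.2 mol/min.
Outlet amounts (n = n₀ + Σ ν·ξ):
  B: 768.3 − 2(133.2) − 2(39.29) = 423.3
  A: 0 + 1(133.2) = 133.2
  D: 0 + 1(39.29) = 39.29
Total out = 595.8 mol/min; y_A = 133.2 / 595.8 = 0.2235.

0.224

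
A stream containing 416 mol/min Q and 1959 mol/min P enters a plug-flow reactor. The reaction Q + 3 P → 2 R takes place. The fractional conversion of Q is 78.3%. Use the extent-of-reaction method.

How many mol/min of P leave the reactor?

Q reacted = 0.783 × 416 = 325.7 mol/min; ν_Q = −1, so ξ = 325.7/1 = 325.7 mol/min.
Outlet amounts (n = n₀ + ν ξ):
  Q: 416 − 1(325.7) = 90.27
  P: 1959 − 3(325.7) = 981.8
  R: 0 + 2(325.7) = 651.5

982 mol/min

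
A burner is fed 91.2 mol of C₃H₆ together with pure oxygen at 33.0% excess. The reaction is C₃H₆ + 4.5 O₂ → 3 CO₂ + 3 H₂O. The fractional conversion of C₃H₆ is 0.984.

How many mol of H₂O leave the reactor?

Stoichiometric O₂ = 4.5 × 91.2 = 410.4 mol; O₂ fed = 410.4 × 1.330 = 545.8 mol.
Fuel reacted = 0.984 × 91.2 → ξ = 89.74 mol.
Outlet (n = n₀ + ν ξ):
  C₃H₆: 91.2 − 1(89.74) = 1.459
  O₂: 545.8 − 4.5(89.74) = 142
  CO₂: 0 + 3(89.74) = 269.2
  H₂O: 0 + 3(89.74) = 269.2

269 mol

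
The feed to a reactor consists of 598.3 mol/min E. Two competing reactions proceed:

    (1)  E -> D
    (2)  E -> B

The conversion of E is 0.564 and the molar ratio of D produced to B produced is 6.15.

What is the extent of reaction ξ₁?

Conversion of E: E consumed = 0.564 × 598.3 = 337.4 mol/min = 1ξ₁ + 1ξ₂.
Selectivity: 1ξ₁ / (1ξ₂) = 6.15 → ξ₁ = 6.15 ξ₂.
Substitute: (1·6.15 + 1) ξ₂ = 337.4 → ξ₂ = 47.19 mol/min, ξ₁ = 290.2 mol/min.
Outlet amounts (n = n₀ + Σ ν·ξ):
  E: 598.3 − 1(290.2) − 1(47.19) = 260.9
  D: 0 + 1(290.2) = 290.2
  B: 0 + 1(47.19) = 47.19

ξ₁ = 290 mol/min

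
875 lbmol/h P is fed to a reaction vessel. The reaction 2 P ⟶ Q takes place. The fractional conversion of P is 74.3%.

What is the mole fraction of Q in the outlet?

P reacted = 0.743 × 875 = 650.1 lbmol/h; ν_P = −2, so ξ = 650.1/2 = 325.1 lbmol/h.
Outlet amounts (n = n₀ + ν ξ):
  P: 875 − 2(325.1) = 224.9
  Q: 0 + 1(325.1) = 325.1
Total out = 549.9 lbmol/h; y_Q = 325.1 / 549.9 = 0.5911.

0.591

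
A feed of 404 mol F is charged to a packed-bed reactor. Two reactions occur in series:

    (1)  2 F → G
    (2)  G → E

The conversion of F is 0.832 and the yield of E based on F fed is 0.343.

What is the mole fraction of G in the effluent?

0.125

Conversion of F: F consumed = 2ξ₁ = 0.832 × 404 → ξ₁ = 168.1 mol.
Yield of E: 1ξ₂ / 404 = 0.343 → ξ₂ = 138.6 mol.
Outlet amounts (n = n₀ + Σ ν·ξ):
  F: 404 − 2(168.1) = 67.87
  G: 0 + 1(168.1) − 1(138.6) = 29.49
  E: 0 + 1(138.6) = 138.6
Total out = 235.9 mol; y_G = 29.49 / 235.9 = 0.125.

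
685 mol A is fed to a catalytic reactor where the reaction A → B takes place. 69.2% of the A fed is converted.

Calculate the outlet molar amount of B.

A reacted = 0.692 × 685 = 474 mol; ν_A = −1, so ξ = 474/1 = 474 mol.
Outlet amounts (n = n₀ + ν ξ):
  A: 685 − 1(474) = 211
  B: 0 + 1(474) = 474

474 mol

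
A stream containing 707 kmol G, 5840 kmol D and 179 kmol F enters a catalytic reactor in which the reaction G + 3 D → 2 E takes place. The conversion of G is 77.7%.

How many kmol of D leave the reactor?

4190 kmol

G reacted = 0.777 × 707 = 549.3 kmol; ν_G = −1, so ξ = 549.3/1 = 549.3 kmol.
Outlet amounts (n = n₀ + ν ξ):
  G: 707 − 1(549.3) = 157.7
  D: 5840 − 3(549.3) = 4192
  E: 0 + 2(549.3) = 1099
  F: 179 (inert)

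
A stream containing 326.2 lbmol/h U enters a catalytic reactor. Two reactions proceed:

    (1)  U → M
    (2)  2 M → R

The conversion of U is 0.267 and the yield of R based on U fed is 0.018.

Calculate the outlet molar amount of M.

Conversion of U: U consumed = 1ξ₁ = 0.267 × 326.2 → ξ₁ = 87.1 lbmol/h.
Yield of R: 1ξ₂ / 326.2 = 0.018 → ξ₂ = 5.872 lbmol/h.
Outlet amounts (n = n₀ + Σ ν·ξ):
  U: 326.2 − 1(87.1) = 239.1
  M: 0 + 1(87.1) − 2(5.872) = 75.35
  R: 0 + 1(5.872) = 5.872

75.4 lbmol/h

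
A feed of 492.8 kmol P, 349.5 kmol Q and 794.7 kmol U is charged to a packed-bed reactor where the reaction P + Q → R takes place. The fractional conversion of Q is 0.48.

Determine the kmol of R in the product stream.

168 kmol

Q reacted = 0.48 × 349.5 = 167.8 kmol; ν_Q = −1, so ξ = 167.8/1 = 167.8 kmol.
Outlet amounts (n = n₀ + ν ξ):
  P: 492.8 − 1(167.8) = 325
  Q: 349.5 − 1(167.8) = 181.7
  R: 0 + 1(167.8) = 167.8
  U: 794.7 (inert)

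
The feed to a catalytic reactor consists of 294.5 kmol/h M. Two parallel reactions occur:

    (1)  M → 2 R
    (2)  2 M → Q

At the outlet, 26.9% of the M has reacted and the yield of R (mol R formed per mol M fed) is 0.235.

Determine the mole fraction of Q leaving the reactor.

Yield of R: 2ξ₁ / 294.5 = 0.235 → ξ₁ = 34.6 kmol/h.
Conversion of M: 1ξ₁ + 2ξ₂ = 0.269 × 294.5 = 79.22 → ξ₂ = 22.31 kmol/h.
Outlet amounts (n = n₀ + Σ ν·ξ):
  M: 294.5 − 1(34.6) − 2(22.31) = 215.3
  R: 0 + 2(34.6) = 69.21
  Q: 0 + 1(22.31) = 22.31
Total out = 306.8 kmol/h; y_Q = 22.31 / 306.8 = 0.07271.

0.0727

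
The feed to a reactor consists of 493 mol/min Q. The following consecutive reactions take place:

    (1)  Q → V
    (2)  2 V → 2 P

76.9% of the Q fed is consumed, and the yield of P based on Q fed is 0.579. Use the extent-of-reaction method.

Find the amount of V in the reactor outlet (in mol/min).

93.7 mol/min

Conversion of Q: Q consumed = 1ξ₁ = 0.769 × 493 → ξ₁ = 379.1 mol/min.
Yield of P: 2ξ₂ / 493 = 0.579 → ξ₂ = 142.7 mol/min.
Outlet amounts (n = n₀ + Σ ν·ξ):
  Q: 493 − 1(379.1) = 113.9
  V: 0 + 1(379.1) − 2(142.7) = 93.67
  P: 0 + 2(142.7) = 285.4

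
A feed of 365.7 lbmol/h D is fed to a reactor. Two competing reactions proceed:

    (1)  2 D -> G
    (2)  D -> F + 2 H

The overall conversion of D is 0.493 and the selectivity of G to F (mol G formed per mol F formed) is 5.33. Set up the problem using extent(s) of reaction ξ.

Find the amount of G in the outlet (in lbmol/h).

82.4 lbmol/h

Conversion of D: D consumed = 0.493 × 365.7 = 180.3 lbmol/h = 2ξ₁ + 1ξ₂.
Selectivity: 1ξ₁ / (1ξ₂) = 5.33 → ξ₁ = 5.33 ξ₂.
Substitute: (2·5.33 + 1) ξ₂ = 180.3 → ξ₂ = 15.46 lbmol/h, ξ₁ = 82.41 lbmol/h.
Outlet amounts (n = n₀ + Σ ν·ξ):
  D: 365.7 − 2(82.41) − 1(15.46) = 185.4
  G: 0 + 1(82.41) = 82.41
  F: 0 + 1(15.46) = 15.46
  H: 0 + 2(15.46) = 30.92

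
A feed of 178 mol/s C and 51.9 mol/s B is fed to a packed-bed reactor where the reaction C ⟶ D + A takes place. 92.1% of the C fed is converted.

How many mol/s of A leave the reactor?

164 mol/s

C reacted = 0.921 × 178 = 163.9 mol/s; ν_C = −1, so ξ = 163.9/1 = 163.9 mol/s.
Outlet amounts (n = n₀ + ν ξ):
  C: 178 − 1(163.9) = 14.06
  D: 0 + 1(163.9) = 163.9
  A: 0 + 1(163.9) = 163.9
  B: 51.9 (inert)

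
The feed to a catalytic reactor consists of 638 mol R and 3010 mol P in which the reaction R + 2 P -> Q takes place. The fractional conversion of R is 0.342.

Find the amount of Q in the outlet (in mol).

R reacted = 0.342 × 638 = 218.2 mol; ν_R = −1, so ξ = 218.2/1 = 218.2 mol.
Outlet amounts (n = n₀ + ν ξ):
  R: 638 − 1(218.2) = 419.8
  P: 3010 − 2(218.2) = 2574
  Q: 0 + 1(218.2) = 218.2

218 mol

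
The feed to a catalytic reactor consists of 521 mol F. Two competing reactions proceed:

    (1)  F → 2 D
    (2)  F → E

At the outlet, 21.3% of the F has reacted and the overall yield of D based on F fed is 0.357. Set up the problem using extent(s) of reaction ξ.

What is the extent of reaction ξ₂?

Yield of D: 2ξ₁ / 521 = 0.357 → ξ₁ = 93 mol.
Conversion of F: 1ξ₁ + 1ξ₂ = 0.213 × 521 = 111 → ξ₂ = 17.97 mol.
Outlet amounts (n = n₀ + Σ ν·ξ):
  F: 521 − 1(93) − 1(17.97) = 410
  D: 0 + 2(93) = 186
  E: 0 + 1(17.97) = 17.97

ξ₂ = 18 mol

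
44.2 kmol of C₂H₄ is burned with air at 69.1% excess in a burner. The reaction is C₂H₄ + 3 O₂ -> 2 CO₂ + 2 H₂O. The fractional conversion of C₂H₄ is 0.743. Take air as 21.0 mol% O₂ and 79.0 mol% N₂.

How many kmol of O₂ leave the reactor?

126 kmol

Stoichiometric O₂ = 3 × 44.2 = 132.6 kmol; O₂ fed = 132.6 × 1.691 = 224.2 kmol.
N₂ fed = 224.2 × 79/21 = 843.5 kmol.
Fuel reacted = 0.743 × 44.2 → ξ = 32.84 kmol.
Outlet (n = n₀ + ν ξ):
  C₂H₄: 44.2 − 1(32.84) = 11.36
  O₂: 224.2 − 3(32.84) = 125.7
  N₂: 843.5 (inert)
  CO₂: 0 + 2(32.84) = 65.68
  H₂O: 0 + 2(32.84) = 65.68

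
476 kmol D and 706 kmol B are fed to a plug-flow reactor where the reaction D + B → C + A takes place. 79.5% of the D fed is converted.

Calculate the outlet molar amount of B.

D reacted = 0.795 × 476 = 378.4 kmol; ν_D = −1, so ξ = 378.4/1 = 378.4 kmol.
Outlet amounts (n = n₀ + ν ξ):
  D: 476 − 1(378.4) = 97.58
  B: 706 − 1(378.4) = 327.6
  C: 0 + 1(378.4) = 378.4
  A: 0 + 1(378.4) = 378.4

328 kmol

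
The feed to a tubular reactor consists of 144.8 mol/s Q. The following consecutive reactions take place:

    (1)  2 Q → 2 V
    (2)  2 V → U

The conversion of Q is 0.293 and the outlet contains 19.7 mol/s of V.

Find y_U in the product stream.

Conversion of Q: Q consumed = 2ξ₁ = 0.293 × 144.8 → ξ₁ = 21.21 mol/s.
V balance: n_V = 0 + 2ξ₁ − 2ξ₂ = 19.7 → ξ₂ = (2·21.21 − 19.7)/2 = 11.36 mol/s.
Outlet amounts (n = n₀ + Σ ν·ξ):
  Q: 144.8 − 2(21.21) = 102.4
  V: 0 + 2(21.21) − 2(11.36) = 19.7
  U: 0 + 1(11.36) = 11.36
Total out = 133.4 mol/s; y_U = 11.36 / 133.4 = 0.08516.

0.0852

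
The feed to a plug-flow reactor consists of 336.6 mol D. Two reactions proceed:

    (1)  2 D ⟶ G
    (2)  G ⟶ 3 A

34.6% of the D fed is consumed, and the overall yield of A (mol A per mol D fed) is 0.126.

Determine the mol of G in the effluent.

44.1 mol

Conversion of D: D consumed = 2ξ₁ = 0.346 × 336.6 → ξ₁ = 58.23 mol.
Yield of A: 3ξ₂ / 336.6 = 0.126 → ξ₂ = 14.14 mol.
Outlet amounts (n = n₀ + Σ ν·ξ):
  D: 336.6 − 2(58.23) = 220.1
  G: 0 + 1(58.23) − 1(14.14) = 44.09
  A: 0 + 3(14.14) = 42.41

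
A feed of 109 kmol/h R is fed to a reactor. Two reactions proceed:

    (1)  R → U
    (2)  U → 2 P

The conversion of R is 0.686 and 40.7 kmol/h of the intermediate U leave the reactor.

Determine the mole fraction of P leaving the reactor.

0.476

Conversion of R: R consumed = 1ξ₁ = 0.686 × 109 → ξ₁ = 74.77 kmol/h.
U balance: n_U = 0 + 1ξ₁ − 1ξ₂ = 40.7 → ξ₂ = (1·74.77 − 40.7)/1 = 34.07 kmol/h.
Outlet amounts (n = n₀ + Σ ν·ξ):
  R: 109 − 1(74.77) = 34.23
  U: 0 + 1(74.77) − 1(34.07) = 40.7
  P: 0 + 2(34.07) = 68.15
Total out = 143.1 kmol/h; y_P = 68.15 / 143.1 = 0.4763.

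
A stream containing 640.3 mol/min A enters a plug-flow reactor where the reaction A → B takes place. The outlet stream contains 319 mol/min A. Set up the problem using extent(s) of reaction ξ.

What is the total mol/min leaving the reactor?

640 mol/min

For A: n = n₀ − 1ξ → 319 = 640.3 − 1ξ, giving ξ = 321.3 mol/min.
Outlet amounts (n = n₀ + ν ξ):
  A: 640.3 − 1(321.3) = 319
  B: 0 + 1(321.3) = 321.3
Total out = 319 + 321.3 = 640.3 mol/min.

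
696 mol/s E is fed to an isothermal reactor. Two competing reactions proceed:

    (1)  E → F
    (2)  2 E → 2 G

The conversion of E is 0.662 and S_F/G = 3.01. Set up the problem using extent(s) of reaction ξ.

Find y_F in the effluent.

Conversion of E: E consumed = 0.662 × 696 = 460.8 mol/s = 1ξ₁ + 2ξ₂.
Selectivity: 1ξ₁ / (2ξ₂) = 3.01 → ξ₁ = 6.02 ξ₂.
Substitute: (1·6.02 + 2) ξ₂ = 460.8 → ξ₂ = 57.45 mol/s, ξ₁ = 345.9 mol/s.
Outlet amounts (n = n₀ + Σ ν·ξ):
  E: 696 − 1(345.9) − 2(57.45) = 235.2
  F: 0 + 1(345.9) = 345.9
  G: 0 + 2(57.45) = 114.9
Total out = 696 mol/s; y_F = 345.9 / 696 = 0.4969.

0.497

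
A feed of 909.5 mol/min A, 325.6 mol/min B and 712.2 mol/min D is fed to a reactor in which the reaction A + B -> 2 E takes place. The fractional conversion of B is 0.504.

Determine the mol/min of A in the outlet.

B reacted = 0.504 × 325.6 = 164.1 mol/min; ν_B = −1, so ξ = 164.1/1 = 164.1 mol/min.
Outlet amounts (n = n₀ + ν ξ):
  A: 909.5 − 1(164.1) = 745.4
  B: 325.6 − 1(164.1) = 161.5
  E: 0 + 2(164.1) = 328.2
  D: 712.2 (inert)

745 mol/min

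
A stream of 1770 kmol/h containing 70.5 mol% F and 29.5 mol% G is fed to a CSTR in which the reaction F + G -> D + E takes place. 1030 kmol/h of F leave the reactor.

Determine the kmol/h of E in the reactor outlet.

218 kmol/h

For F: n = n₀ − 1ξ → 1030 = 1248 − 1ξ, giving ξ = 217.8 kmol/h.
Outlet amounts (n = n₀ + ν ξ):
  F: 1248 − 1(217.8) = 1030
  G: 522.1 − 1(217.8) = 304.3
  D: 0 + 1(217.8) = 217.8
  E: 0 + 1(217.8) = 217.8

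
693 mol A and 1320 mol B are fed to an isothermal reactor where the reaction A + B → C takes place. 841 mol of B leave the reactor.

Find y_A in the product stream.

0.14

For B: n = n₀ − 1ξ → 841 = 1320 − 1ξ, giving ξ = 479 mol.
Outlet amounts (n = n₀ + ν ξ):
  A: 693 − 1(479) = 214
  B: 1320 − 1(479) = 841
  C: 0 + 1(479) = 479
Total out = 1534 mol; y_A = 214 / 1534 = 0.1395.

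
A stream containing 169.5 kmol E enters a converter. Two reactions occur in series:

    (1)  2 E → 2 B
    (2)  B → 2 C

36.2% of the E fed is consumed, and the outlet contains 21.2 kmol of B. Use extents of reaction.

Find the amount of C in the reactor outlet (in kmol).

80.3 kmol

Conversion of E: E consumed = 2ξ₁ = 0.362 × 169.5 → ξ₁ = 30.68 kmol.
B balance: n_B = 0 + 2ξ₁ − 1ξ₂ = 21.2 → ξ₂ = (2·30.68 − 21.2)/1 = 40.16 kmol.
Outlet amounts (n = n₀ + Σ ν·ξ):
  E: 169.5 − 2(30.68) = 108.1
  B: 0 + 2(30.68) − 1(40.16) = 21.2
  C: 0 + 2(40.16) = 80.32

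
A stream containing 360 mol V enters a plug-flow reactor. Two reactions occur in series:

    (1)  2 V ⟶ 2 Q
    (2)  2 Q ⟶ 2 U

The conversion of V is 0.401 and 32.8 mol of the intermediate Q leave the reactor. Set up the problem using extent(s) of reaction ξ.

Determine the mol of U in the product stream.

112 mol

Conversion of V: V consumed = 2ξ₁ = 0.401 × 360 → ξ₁ = 72.18 mol.
Q balance: n_Q = 0 + 2ξ₁ − 2ξ₂ = 32.8 → ξ₂ = (2·72.18 − 32.8)/2 = 55.78 mol.
Outlet amounts (n = n₀ + Σ ν·ξ):
  V: 360 − 2(72.18) = 215.6
  Q: 0 + 2(72.18) − 2(55.78) = 32.8
  U: 0 + 2(55.78) = 111.6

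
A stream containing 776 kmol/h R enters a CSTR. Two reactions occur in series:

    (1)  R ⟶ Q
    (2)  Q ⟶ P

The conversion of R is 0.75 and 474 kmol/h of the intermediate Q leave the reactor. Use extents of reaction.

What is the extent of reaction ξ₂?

Conversion of R: R consumed = 1ξ₁ = 0.75 × 776 → ξ₁ = 582 kmol/h.
Q balance: n_Q = 0 + 1ξ₁ − 1ξ₂ = 474 → ξ₂ = (1·582 − 474)/1 = 108 kmol/h.
Outlet amounts (n = n₀ + Σ ν·ξ):
  R: 776 − 1(582) = 194
  Q: 0 + 1(582) − 1(108) = 474
  P: 0 + 1(108) = 108

ξ₂ = 108 kmol/h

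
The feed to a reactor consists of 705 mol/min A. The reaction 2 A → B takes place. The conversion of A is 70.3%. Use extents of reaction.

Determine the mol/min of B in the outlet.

A reacted = 0.703 × 705 = 495.6 mol/min; ν_A = −2, so ξ = 495.6/2 = 247.8 mol/min.
Outlet amounts (n = n₀ + ν ξ):
  A: 705 − 2(247.8) = 209.4
  B: 0 + 1(247.8) = 247.8

248 mol/min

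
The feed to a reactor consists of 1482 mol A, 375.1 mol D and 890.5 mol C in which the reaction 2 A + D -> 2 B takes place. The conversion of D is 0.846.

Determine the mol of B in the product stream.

635 mol

D reacted = 0.846 × 375.1 = 317.3 mol; ν_D = −1, so ξ = 317.3/1 = 317.3 mol.
Outlet amounts (n = n₀ + ν ξ):
  A: 1482 − 2(317.3) = 847.3
  D: 375.1 − 1(317.3) = 57.77
  B: 0 + 2(317.3) = 634.7
  C: 890.5 (inert)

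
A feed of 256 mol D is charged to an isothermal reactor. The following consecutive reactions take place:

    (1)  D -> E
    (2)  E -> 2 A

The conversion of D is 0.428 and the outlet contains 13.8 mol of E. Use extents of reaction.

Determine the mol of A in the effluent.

Conversion of D: D consumed = 1ξ₁ = 0.428 × 256 → ξ₁ = 109.6 mol.
E balance: n_E = 0 + 1ξ₁ − 1ξ₂ = 13.8 → ξ₂ = (1·109.6 − 13.8)/1 = 95.77 mol.
Outlet amounts (n = n₀ + Σ ν·ξ):
  D: 256 − 1(109.6) = 146.4
  E: 0 + 1(109.6) − 1(95.77) = 13.8
  A: 0 + 2(95.77) = 191.5

192 mol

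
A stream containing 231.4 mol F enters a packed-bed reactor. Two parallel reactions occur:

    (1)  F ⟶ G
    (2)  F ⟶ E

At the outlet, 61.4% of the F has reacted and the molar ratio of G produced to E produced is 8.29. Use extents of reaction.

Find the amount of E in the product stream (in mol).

15.3 mol

Conversion of F: F consumed = 0.614 × 231.4 = 142.1 mol = 1ξ₁ + 1ξ₂.
Selectivity: 1ξ₁ / (1ξ₂) = 8.29 → ξ₁ = 8.29 ξ₂.
Substitute: (1·8.29 + 1) ξ₂ = 142.1 → ξ₂ = 15.29 mol, ξ₁ = 126.8 mol.
Outlet amounts (n = n₀ + Σ ν·ξ):
  F: 231.4 − 1(126.8) − 1(15.29) = 89.32
  G: 0 + 1(126.8) = 126.8
  E: 0 + 1(15.29) = 15.29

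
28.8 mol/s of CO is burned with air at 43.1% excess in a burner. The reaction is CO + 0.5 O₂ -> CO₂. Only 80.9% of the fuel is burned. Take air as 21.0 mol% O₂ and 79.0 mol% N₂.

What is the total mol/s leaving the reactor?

Stoichiometric O₂ = 0.5 × 28.8 = 14.4 mol/s; O₂ fed = 14.4 × 1.431 = 20.61 mol/s.
N₂ fed = 20.61 × 79/21 = 77.52 mol/s.
Fuel reacted = 0.809 × 28.8 → ξ = 23.3 mol/s.
Outlet (n = n₀ + ν ξ):
  CO: 28.8 − 1(23.3) = 5.501
  O₂: 20.61 − 0.5(23.3) = 8.957
  N₂: 77.52 (inert)
  CO₂: 0 + 1(23.3) = 23.3
Total out = 5.501 + 8.957 + 77.52 + 23.3 = 115.3 mol/s.

115 mol/s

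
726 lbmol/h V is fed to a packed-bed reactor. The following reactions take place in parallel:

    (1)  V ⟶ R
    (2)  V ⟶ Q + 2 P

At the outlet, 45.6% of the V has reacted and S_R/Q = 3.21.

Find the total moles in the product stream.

883 lbmol/h

Conversion of V: V consumed = 0.456 × 726 = 331.1 lbmol/h = 1ξ₁ + 1ξ₂.
Selectivity: 1ξ₁ / (1ξ₂) = 3.21 → ξ₁ = 3.21 ξ₂.
Substitute: (1·3.21 + 1) ξ₂ = 331.1 → ξ₂ = 78.64 lbmol/h, ξ₁ = 252.4 lbmol/h.
Outlet amounts (n = n₀ + Σ ν·ξ):
  V: 726 − 1(252.4) − 1(78.64) = 394.9
  R: 0 + 1(252.4) = 252.4
  Q: 0 + 1(78.64) = 78.64
  P: 0 + 2(78.64) = 157.3
Total out = 394.9 + 252.4 + 78.64 + 157.3 = 883.3 lbmol/h.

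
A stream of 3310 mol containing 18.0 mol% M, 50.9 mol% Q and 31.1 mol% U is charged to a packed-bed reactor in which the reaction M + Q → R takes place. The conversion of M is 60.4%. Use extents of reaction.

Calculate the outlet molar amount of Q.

M reacted = 0.604 × 595.8 = 359.9 mol; ν_M = −1, so ξ = 359.9/1 = 359.9 mol.
Outlet amounts (n = n₀ + ν ξ):
  M: 595.8 − 1(359.9) = 235.9
  Q: 1685 − 1(359.9) = 1325
  R: 0 + 1(359.9) = 359.9
  U: 1029 (inert)

1320 mol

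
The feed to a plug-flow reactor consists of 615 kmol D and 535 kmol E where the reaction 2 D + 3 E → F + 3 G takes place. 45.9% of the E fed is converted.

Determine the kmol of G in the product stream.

246 kmol

E reacted = 0.459 × 535 = 245.6 kmol; ν_E = −3, so ξ = 245.6/3 = 81.86 kmol.
Outlet amounts (n = n₀ + ν ξ):
  D: 615 − 2(81.86) = 451.3
  E: 535 − 3(81.86) = 289.4
  F: 0 + 1(81.86) = 81.86
  G: 0 + 3(81.86) = 245.6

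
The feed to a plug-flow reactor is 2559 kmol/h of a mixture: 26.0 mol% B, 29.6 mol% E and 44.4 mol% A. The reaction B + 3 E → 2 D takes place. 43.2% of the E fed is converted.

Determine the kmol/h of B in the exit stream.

E reacted = 0.432 × 757.5 = 327.2 kmol/h; ν_E = −3, so ξ = 327.2/3 = 109.1 kmol/h.
Outlet amounts (n = n₀ + ν ξ):
  B: 665.3 − 1(109.1) = 556.3
  E: 757.5 − 3(109.1) = 430.2
  D: 0 + 2(109.1) = 218.1
  A: 1136 (inert)

556 kmol/h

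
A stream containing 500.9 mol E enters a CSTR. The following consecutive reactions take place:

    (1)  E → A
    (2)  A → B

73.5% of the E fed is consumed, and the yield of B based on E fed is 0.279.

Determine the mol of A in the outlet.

Conversion of E: E consumed = 1ξ₁ = 0.735 × 500.9 → ξ₁ = 368.2 mol.
Yield of B: 1ξ₂ / 500.9 = 0.279 → ξ₂ = 139.8 mol.
Outlet amounts (n = n₀ + Σ ν·ξ):
  E: 500.9 − 1(368.2) = 132.7
  A: 0 + 1(368.2) − 1(139.8) = 228.4
  B: 0 + 1(139.8) = 139.8

228 mol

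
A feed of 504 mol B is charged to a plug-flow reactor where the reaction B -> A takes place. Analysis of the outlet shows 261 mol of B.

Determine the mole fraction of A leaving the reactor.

For B: n = n₀ − 1ξ → 261 = 504 − 1ξ, giving ξ = 243 mol.
Outlet amounts (n = n₀ + ν ξ):
  B: 504 − 1(243) = 261
  A: 0 + 1(243) = 243
Total out = 504 mol; y_A = 243 / 504 = 0.4821.

0.482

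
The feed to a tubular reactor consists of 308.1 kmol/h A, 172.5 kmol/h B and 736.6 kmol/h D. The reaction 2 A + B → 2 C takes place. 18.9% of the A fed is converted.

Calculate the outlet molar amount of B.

A reacted = 0.189 × 308.1 = 58.23 kmol/h; ν_A = −2, so ξ = 58.23/2 = 29.12 kmol/h.
Outlet amounts (n = n₀ + ν ξ):
  A: 308.1 − 2(29.12) = 249.9
  B: 172.5 − 1(29.12) = 143.4
  C: 0 + 2(29.12) = 58.23
  D: 736.6 (inert)

143 kmol/h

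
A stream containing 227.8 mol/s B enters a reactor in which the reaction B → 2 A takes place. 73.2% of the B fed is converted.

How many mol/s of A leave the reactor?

333 mol/s

B reacted = 0.732 × 227.8 = 166.7 mol/s; ν_B = −1, so ξ = 166.7/1 = 166.7 mol/s.
Outlet amounts (n = n₀ + ν ξ):
  B: 227.8 − 1(166.7) = 61.05
  A: 0 + 2(166.7) = 333.5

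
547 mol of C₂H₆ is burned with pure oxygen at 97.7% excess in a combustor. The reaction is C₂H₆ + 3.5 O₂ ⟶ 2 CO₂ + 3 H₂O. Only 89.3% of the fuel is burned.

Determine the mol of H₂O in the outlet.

1470 mol

Stoichiometric O₂ = 3.5 × 547 = 1914 mol; O₂ fed = 1914 × 1.977 = 3785 mol.
Fuel reacted = 0.893 × 547 → ξ = 488.5 mol.
Outlet (n = n₀ + ν ξ):
  C₂H₆: 547 − 1(488.5) = 58.53
  O₂: 3785 − 3.5(488.5) = 2075
  CO₂: 0 + 2(488.5) = 976.9
  H₂O: 0 + 3(488.5) = 1465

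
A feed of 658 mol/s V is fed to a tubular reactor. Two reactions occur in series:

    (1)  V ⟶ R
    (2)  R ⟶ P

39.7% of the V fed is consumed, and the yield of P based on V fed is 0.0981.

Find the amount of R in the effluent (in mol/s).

197 mol/s

Conversion of V: V consumed = 1ξ₁ = 0.397 × 658 → ξ₁ = 261.2 mol/s.
Yield of P: 1ξ₂ / 658 = 0.0981 → ξ₂ = 64.55 mol/s.
Outlet amounts (n = n₀ + Σ ν·ξ):
  V: 658 − 1(261.2) = 396.8
  R: 0 + 1(261.2) − 1(64.55) = 196.7
  P: 0 + 1(64.55) = 64.55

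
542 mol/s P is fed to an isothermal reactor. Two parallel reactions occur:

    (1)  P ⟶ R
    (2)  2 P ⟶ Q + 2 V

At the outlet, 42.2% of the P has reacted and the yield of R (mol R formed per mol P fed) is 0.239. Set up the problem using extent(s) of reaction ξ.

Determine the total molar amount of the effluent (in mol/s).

592 mol/s

Yield of R: 1ξ₁ / 542 = 0.239 → ξ₁ = 129.5 mol/s.
Conversion of P: 1ξ₁ + 2ξ₂ = 0.422 × 542 = 228.7 → ξ₂ = 49.59 mol/s.
Outlet amounts (n = n₀ + Σ ν·ξ):
  P: 542 − 1(129.5) − 2(49.59) = 313.3
  R: 0 + 1(129.5) = 129.5
  Q: 0 + 1(49.59) = 49.59
  V: 0 + 2(49.59) = 99.19
Total out = 313.3 + 129.5 + 49.59 + 99.19 = 591.6 mol/s.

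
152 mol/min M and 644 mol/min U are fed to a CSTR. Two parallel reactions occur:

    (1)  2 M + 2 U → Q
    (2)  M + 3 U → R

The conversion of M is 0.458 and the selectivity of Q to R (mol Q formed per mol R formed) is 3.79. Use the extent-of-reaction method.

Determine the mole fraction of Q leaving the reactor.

Conversion of M: M consumed = 0.458 × 152 = 69.62 mol/min = 2ξ₁ + 1ξ₂.
Selectivity: 1ξ₁ / (1ξ₂) = 3.79 → ξ₁ = 3.79 ξ₂.
Substitute: (2·3.79 + 1) ξ₂ = 69.62 → ξ₂ = 8.114 mol/min, ξ₁ = 30.75 mol/min.
Outlet amounts (n = n₀ + Σ ν·ξ):
  M: 152 − 2(30.75) − 1(8.114) = 82.38
  U: 644 − 2(30.75) − 3(8.114) = 558.2
  Q: 0 + 1(30.75) = 30.75
  R: 0 + 1(8.114) = 8.114
Total out = 679.4 mol/min; y_Q = 30.75 / 679.4 = 0.04526.

0.0453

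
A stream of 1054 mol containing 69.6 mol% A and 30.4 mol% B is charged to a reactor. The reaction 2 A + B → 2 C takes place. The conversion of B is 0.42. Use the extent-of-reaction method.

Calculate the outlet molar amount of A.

464 mol

B reacted = 0.42 × 320.4 = 134.6 mol; ν_B = −1, so ξ = 134.6/1 = 134.6 mol.
Outlet amounts (n = n₀ + ν ξ):
  A: 733.6 − 2(134.6) = 464.4
  B: 320.4 − 1(134.6) = 185.8
  C: 0 + 2(134.6) = 269.1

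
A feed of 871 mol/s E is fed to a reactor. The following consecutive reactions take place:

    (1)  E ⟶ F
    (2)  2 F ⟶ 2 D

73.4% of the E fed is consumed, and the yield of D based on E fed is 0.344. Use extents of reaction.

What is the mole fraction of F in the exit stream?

Conversion of E: E consumed = 1ξ₁ = 0.734 × 871 → ξ₁ = 639.3 mol/s.
Yield of D: 2ξ₂ / 871 = 0.344 → ξ₂ = 149.8 mol/s.
Outlet amounts (n = n₀ + Σ ν·ξ):
  E: 871 − 1(639.3) = 231.7
  F: 0 + 1(639.3) − 2(149.8) = 339.7
  D: 0 + 2(149.8) = 299.6
Total out = 871 mol/s; y_F = 339.7 / 871 = 0.39.

0.39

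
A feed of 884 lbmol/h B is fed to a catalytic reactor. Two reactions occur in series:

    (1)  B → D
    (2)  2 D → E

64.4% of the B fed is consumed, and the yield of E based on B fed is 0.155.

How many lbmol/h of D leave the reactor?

Conversion of B: B consumed = 1ξ₁ = 0.644 × 884 → ξ₁ = 569.3 lbmol/h.
Yield of E: 1ξ₂ / 884 = 0.155 → ξ₂ = 137 lbmol/h.
Outlet amounts (n = n₀ + Σ ν·ξ):
  B: 884 − 1(569.3) = 314.7
  D: 0 + 1(569.3) − 2(137) = 295.3
  E: 0 + 1(137) = 137

295 lbmol/h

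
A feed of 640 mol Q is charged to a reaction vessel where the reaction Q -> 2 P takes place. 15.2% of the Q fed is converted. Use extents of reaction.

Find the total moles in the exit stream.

737 mol

Q reacted = 0.152 × 640 = 97.28 mol; ν_Q = −1, so ξ = 97.28/1 = 97.28 mol.
Outlet amounts (n = n₀ + ν ξ):
  Q: 640 − 1(97.28) = 542.7
  P: 0 + 2(97.28) = 194.6
Total out = 542.7 + 194.6 = 737.3 mol.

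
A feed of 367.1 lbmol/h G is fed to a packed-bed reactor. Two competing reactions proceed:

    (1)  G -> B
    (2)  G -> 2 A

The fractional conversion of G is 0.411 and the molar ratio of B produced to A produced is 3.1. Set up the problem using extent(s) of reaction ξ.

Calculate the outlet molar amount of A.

41.9 lbmol/h

Conversion of G: G consumed = 0.411 × 367.1 = 150.9 lbmol/h = 1ξ₁ + 1ξ₂.
Selectivity: 1ξ₁ / (2ξ₂) = 3.1 → ξ₁ = 6.2 ξ₂.
Substitute: (1·6.2 + 1) ξ₂ = 150.9 → ξ₂ = 20.96 lbmol/h, ξ₁ = 129.9 lbmol/h.
Outlet amounts (n = n₀ + Σ ν·ξ):
  G: 367.1 − 1(129.9) − 1(20.96) = 216.2
  B: 0 + 1(129.9) = 129.9
  A: 0 + 2(20.96) = 41.91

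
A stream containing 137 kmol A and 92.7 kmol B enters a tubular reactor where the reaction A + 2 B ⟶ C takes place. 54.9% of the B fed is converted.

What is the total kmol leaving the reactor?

179 kmol

B reacted = 0.549 × 92.7 = 50.89 kmol; ν_B = −2, so ξ = 50.89/2 = 25.45 kmol.
Outlet amounts (n = n₀ + ν ξ):
  A: 137 − 1(25.45) = 111.6
  B: 92.7 − 2(25.45) = 41.81
  C: 0 + 1(25.45) = 25.45
Total out = 111.6 + 41.81 + 25.45 = 178.8 kmol.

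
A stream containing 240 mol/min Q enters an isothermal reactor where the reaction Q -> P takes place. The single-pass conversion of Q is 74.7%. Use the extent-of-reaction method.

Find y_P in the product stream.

Q reacted = 0.747 × 240 = 179.3 mol/min; ν_Q = −1, so ξ = 179.3/1 = 179.3 mol/min.
Outlet amounts (n = n₀ + ν ξ):
  Q: 240 − 1(179.3) = 60.72
  P: 0 + 1(179.3) = 179.3
Total out = 240 mol/min; y_P = 179.3 / 240 = 0.747.

0.747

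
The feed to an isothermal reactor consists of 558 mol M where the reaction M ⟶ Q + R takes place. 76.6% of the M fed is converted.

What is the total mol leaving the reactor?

M reacted = 0.766 × 558 = 427.4 mol; ν_M = −1, so ξ = 427.4/1 = 427.4 mol.
Outlet amounts (n = n₀ + ν ξ):
  M: 558 − 1(427.4) = 130.6
  Q: 0 + 1(427.4) = 427.4
  R: 0 + 1(427.4) = 427.4
Total out = 130.6 + 427.4 + 427.4 = 985.4 mol.

985 mol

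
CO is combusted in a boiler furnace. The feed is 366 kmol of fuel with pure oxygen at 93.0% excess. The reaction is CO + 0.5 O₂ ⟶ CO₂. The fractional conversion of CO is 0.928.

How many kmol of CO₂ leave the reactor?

340 kmol

Stoichiometric O₂ = 0.5 × 366 = 183 kmol; O₂ fed = 183 × 1.930 = 353.2 kmol.
Fuel reacted = 0.928 × 366 → ξ = 339.6 kmol.
Outlet (n = n₀ + ν ξ):
  CO: 366 − 1(339.6) = 26.35
  O₂: 353.2 − 0.5(339.6) = 183.4
  CO₂: 0 + 1(339.6) = 339.6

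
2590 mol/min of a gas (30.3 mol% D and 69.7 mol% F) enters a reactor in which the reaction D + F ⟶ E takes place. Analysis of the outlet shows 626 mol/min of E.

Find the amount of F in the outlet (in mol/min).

1180 mol/min

For E: n = n₀ + 1ξ → 626 = 0 + 1ξ, giving ξ = 626 mol/min.
Outlet amounts (n = n₀ + ν ξ):
  D: 784.8 − 1(626) = 158.8
  F: 1805 − 1(626) = 1179
  E: 0 + 1(626) = 626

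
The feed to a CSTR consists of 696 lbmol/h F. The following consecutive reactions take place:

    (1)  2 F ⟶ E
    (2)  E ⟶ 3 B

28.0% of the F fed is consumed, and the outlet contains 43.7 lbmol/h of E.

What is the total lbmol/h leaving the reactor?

706 lbmol/h

Conversion of F: F consumed = 2ξ₁ = 0.28 × 696 → ξ₁ = 97.44 lbmol/h.
E balance: n_E = 0 + 1ξ₁ − 1ξ₂ = 43.7 → ξ₂ = (1·97.44 − 43.7)/1 = 53.74 lbmol/h.
Outlet amounts (n = n₀ + Σ ν·ξ):
  F: 696 − 2(97.44) = 501.1
  E: 0 + 1(97.44) − 1(53.74) = 43.7
  B: 0 + 3(53.74) = 161.2
Total out = 501.1 + 43.7 + 161.2 = 706 lbmol/h.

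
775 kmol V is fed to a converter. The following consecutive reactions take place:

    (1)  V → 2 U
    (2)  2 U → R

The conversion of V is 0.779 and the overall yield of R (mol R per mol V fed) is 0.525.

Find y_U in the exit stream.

Conversion of V: V consumed = 1ξ₁ = 0.779 × 775 → ξ₁ = 603.7 kmol.
Yield of R: 1ξ₂ / 775 = 0.525 → ξ₂ = 406.9 kmol.
Outlet amounts (n = n₀ + Σ ν·ξ):
  V: 775 − 1(603.7) = 171.3
  U: 0 + 2(603.7) − 2(406.9) = 393.7
  R: 0 + 1(406.9) = 406.9
Total out = 971.9 kmol; y_U = 393.7 / 971.9 = 0.4051.

0.405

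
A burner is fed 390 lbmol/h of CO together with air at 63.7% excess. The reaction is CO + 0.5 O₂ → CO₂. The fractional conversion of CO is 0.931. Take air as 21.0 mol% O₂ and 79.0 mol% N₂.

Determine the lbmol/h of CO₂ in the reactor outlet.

363 lbmol/h

Stoichiometric O₂ = 0.5 × 390 = 195 lbmol/h; O₂ fed = 195 × 1.637 = 319.2 lbmol/h.
N₂ fed = 319.2 × 79/21 = 1201 lbmol/h.
Fuel reacted = 0.931 × 390 → ξ = 363.1 lbmol/h.
Outlet (n = n₀ + ν ξ):
  CO: 390 − 1(363.1) = 26.91
  O₂: 319.2 − 0.5(363.1) = 137.7
  N₂: 1201 (inert)
  CO₂: 0 + 1(363.1) = 363.1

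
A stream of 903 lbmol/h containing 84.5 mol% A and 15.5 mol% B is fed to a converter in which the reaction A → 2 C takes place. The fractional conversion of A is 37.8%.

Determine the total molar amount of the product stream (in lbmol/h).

1190 lbmol/h

A reacted = 0.378 × 763 = 288.4 lbmol/h; ν_A = −1, so ξ = 288.4/1 = 288.4 lbmol/h.
Outlet amounts (n = n₀ + ν ξ):
  A: 763 − 1(288.4) = 474.6
  C: 0 + 2(288.4) = 576.9
  B: 140 (inert)
Total out = 474.6 + 576.9 + 140 = 1191 lbmol/h.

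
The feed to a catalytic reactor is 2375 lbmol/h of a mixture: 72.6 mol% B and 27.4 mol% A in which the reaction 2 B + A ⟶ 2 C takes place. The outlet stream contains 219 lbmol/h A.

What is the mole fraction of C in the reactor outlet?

0.444

For A: n = n₀ − 1ξ → 219 = 650.8 − 1ξ, giving ξ = 431.8 lbmol/h.
Outlet amounts (n = n₀ + ν ξ):
  B: 1724 − 2(431.8) = 860.8
  A: 650.8 − 1(431.8) = 219
  C: 0 + 2(431.8) = 863.5
Total out = 1943 lbmol/h; y_C = 863.5 / 1943 = 0.4444.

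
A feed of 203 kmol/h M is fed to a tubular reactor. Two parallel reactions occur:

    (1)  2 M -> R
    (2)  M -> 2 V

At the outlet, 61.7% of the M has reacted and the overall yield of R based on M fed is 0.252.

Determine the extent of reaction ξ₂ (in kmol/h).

Yield of R: 1ξ₁ / 203 = 0.252 → ξ₁ = 51.16 kmol/h.
Conversion of M: 2ξ₁ + 1ξ₂ = 0.617 × 203 = 125.3 → ξ₂ = 22.94 kmol/h.
Outlet amounts (n = n₀ + Σ ν·ξ):
  M: 203 − 2(51.16) − 1(22.94) = 77.75
  R: 0 + 1(51.16) = 51.16
  V: 0 + 2(22.94) = 45.88

ξ₂ = 22.9 kmol/h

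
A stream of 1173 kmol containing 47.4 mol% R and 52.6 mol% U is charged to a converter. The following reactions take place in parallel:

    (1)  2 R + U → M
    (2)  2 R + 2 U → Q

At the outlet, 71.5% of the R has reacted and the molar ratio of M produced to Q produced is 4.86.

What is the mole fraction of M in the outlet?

Conversion of R: R consumed = 0.715 × 556 = 397.5 kmol = 2ξ₁ + 2ξ₂.
Selectivity: 1ξ₁ / (1ξ₂) = 4.86 → ξ₁ = 4.86 ξ₂.
Substitute: (2·4.86 + 2) ξ₂ = 397.5 → ξ₂ = 33.92 kmol, ξ₁ = 164.9 kmol.
Outlet amounts (n = n₀ + Σ ν·ξ):
  R: 556 − 2(164.9) − 2(33.92) = 158.5
  U: 617 − 1(164.9) − 2(33.92) = 384.3
  M: 0 + 1(164.9) = 164.9
  Q: 0 + 1(33.92) = 33.92
Total out = 741.5 kmol; y_M = 164.9 / 741.5 = 0.2223.

0.222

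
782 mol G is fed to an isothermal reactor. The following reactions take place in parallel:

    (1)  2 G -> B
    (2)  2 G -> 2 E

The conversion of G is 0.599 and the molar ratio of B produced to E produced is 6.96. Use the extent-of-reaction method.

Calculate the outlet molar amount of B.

Conversion of G: G consumed = 0.599 × 782 = 468.4 mol = 2ξ₁ + 2ξ₂.
Selectivity: 1ξ₁ / (2ξ₂) = 6.96 → ξ₁ = 13.92 ξ₂.
Substitute: (2·13.92 + 2) ξ₂ = 468.4 → ξ₂ = 15.7 mol, ξ₁ = 218.5 mol.
Outlet amounts (n = n₀ + Σ ν·ξ):
  G: 782 − 2(218.5) − 2(15.7) = 313.6
  B: 0 + 1(218.5) = 218.5
  E: 0 + 2(15.7) = 31.4

219 mol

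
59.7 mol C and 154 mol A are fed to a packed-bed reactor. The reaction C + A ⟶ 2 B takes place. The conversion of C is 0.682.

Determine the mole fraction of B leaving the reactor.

C reacted = 0.682 × 59.7 = 40.72 mol; ν_C = −1, so ξ = 40.72/1 = 40.72 mol.
Outlet amounts (n = n₀ + ν ξ):
  C: 59.7 − 1(40.72) = 18.98
  A: 154 − 1(40.72) = 113.3
  B: 0 + 2(40.72) = 81.43
Total out = 213.7 mol; y_B = 81.43 / 213.7 = 0.3811.

0.381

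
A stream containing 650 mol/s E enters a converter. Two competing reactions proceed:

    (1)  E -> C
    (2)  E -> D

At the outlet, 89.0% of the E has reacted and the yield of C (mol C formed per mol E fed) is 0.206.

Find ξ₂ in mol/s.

Yield of C: 1ξ₁ / 650 = 0.206 → ξ₁ = 133.9 mol/s.
Conversion of E: 1ξ₁ + 1ξ₂ = 0.89 × 650 = 578.5 → ξ₂ = 444.6 mol/s.
Outlet amounts (n = n₀ + Σ ν·ξ):
  E: 650 − 1(133.9) − 1(444.6) = 71.5
  C: 0 + 1(133.9) = 133.9
  D: 0 + 1(444.6) = 444.6

ξ₂ = 445 mol/s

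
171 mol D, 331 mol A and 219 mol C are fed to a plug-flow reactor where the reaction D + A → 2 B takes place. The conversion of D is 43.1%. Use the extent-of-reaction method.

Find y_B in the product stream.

D reacted = 0.431 × 171 = 73.7 mol; ν_D = −1, so ξ = 73.7/1 = 73.7 mol.
Outlet amounts (n = n₀ + ν ξ):
  D: 171 − 1(73.7) = 97.3
  A: 331 − 1(73.7) = 257.3
  B: 0 + 2(73.7) = 147.4
  C: 219 (inert)
Total out = 721 mol; y_B = 147.4 / 721 = 0.2044.

0.204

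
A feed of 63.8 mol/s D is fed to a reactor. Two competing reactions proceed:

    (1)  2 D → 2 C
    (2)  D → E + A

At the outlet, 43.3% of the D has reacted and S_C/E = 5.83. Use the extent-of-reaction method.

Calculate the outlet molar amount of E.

4.04 mol/s

Conversion of D: D consumed = 0.433 × 63.8 = 27.63 mol/s = 2ξ₁ + 1ξ₂.
Selectivity: 2ξ₁ / (1ξ₂) = 5.83 → ξ₁ = 2.915 ξ₂.
Substitute: (2·2.915 + 1) ξ₂ = 27.63 → ξ₂ = 4.045 mol/s, ξ₁ = 11.79 mol/s.
Outlet amounts (n = n₀ + Σ ν·ξ):
  D: 63.8 − 2(11.79) − 1(4.045) = 36.17
  C: 0 + 2(11.79) = 23.58
  E: 0 + 1(4.045) = 4.045
  A: 0 + 1(4.045) = 4.045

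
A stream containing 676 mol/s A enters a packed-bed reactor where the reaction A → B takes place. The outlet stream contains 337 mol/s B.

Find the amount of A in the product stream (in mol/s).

339 mol/s

For B: n = n₀ + 1ξ → 337 = 0 + 1ξ, giving ξ = 337 mol/s.
Outlet amounts (n = n₀ + ν ξ):
  A: 676 − 1(337) = 339
  B: 0 + 1(337) = 337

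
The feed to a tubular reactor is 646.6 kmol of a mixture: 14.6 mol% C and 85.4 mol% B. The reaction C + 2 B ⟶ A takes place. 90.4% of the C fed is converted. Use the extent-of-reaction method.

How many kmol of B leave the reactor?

C reacted = 0.904 × 94.4 = 85.34 kmol; ν_C = −1, so ξ = 85.34/1 = 85.34 kmol.
Outlet amounts (n = n₀ + ν ξ):
  C: 94.4 − 1(85.34) = 9.063
  B: 552.2 − 2(85.34) = 381.5
  A: 0 + 1(85.34) = 85.34

382 kmol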